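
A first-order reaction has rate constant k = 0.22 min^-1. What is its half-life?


t½ = ln2/k = 0.693147/(0.22 min^-1)
= 3.151 min

3.151 min


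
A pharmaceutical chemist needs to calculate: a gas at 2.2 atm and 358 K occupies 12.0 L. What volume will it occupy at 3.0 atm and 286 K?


P1V1/T1 = P2V2/T2
V2 = P1V1T2/(T1P2)
= 2.2×12.0×286/(358×3.0)
= 7.03 L

7.03 L


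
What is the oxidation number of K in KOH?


Group 1 metal: +1
Oxidation number: +1

+1


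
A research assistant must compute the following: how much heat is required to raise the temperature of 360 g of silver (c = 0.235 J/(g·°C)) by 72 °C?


q = mcΔT = 360 × 0.235 × 72
= 6091.20 J

6091.20 J


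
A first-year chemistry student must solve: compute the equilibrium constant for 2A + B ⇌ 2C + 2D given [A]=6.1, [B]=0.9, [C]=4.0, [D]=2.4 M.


Kc = [C]^2[D]^2/([A]^2[B])
= (4.0^2 × 2.4^2)/(6.1^2 × 0.9^1)
= 92.16/33.489
= 2.752

2.752


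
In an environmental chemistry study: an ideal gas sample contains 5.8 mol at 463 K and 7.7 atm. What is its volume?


PV = nRT  (R = 0.08206 L·atm/(mol·K))
V = nRT/P = 5.8×0.08206×463/7.7
= 28.619 L

28.619 L


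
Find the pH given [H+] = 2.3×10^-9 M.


pH = -log10([H+]) = -log10(2.3×10^-9)
= 9 - log10(2.3)
= 9 - 0.36
= 8.64

8.64


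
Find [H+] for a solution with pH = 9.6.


[H+] = 10^(-pH) = 10^(-9.6)
= 2.51×10^-10 M

2.51×10^-10 M


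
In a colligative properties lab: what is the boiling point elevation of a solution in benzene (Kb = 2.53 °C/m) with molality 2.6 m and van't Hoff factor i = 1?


ΔTb = Kb × m × i
= 2.53 × 2.6 × 1
= 6.578 °C

6.578 °C


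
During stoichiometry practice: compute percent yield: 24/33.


% yield = actual/theoretical × 100
= 24/33 × 100
= 72.73%

72.73%


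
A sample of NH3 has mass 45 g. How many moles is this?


M(NH3) = 17.03 g/mol
n = mass/M = 45/17.03 = 2.6424 mol

2.6424 mol


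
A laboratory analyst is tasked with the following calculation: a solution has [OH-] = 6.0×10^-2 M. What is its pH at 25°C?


pOH = -log10([OH-]) = -log10(6.0×10^-2)
= 2 - log10(6.0) = 1.22
pH = 14 - pOH = 14 - 1.22 = 12.78

12.78


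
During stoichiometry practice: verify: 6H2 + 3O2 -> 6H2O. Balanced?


Equation: 6H2 + 3O2 -> 6H2O
Check atoms: H: 12=12, O: 6=6
Balanced

Yes, balanced


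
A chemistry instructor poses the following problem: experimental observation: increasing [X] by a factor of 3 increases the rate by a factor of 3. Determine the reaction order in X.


rate ∝ [X]^n
3^n = 3 → n = 1
Order in X: 1

1


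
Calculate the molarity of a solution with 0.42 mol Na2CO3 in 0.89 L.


M = n/V = 0.42/0.89 = 0.472 mol/L

0.472 M


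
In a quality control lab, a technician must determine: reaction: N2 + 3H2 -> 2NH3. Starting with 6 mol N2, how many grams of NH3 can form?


Mole ratio NH3:N2 = 2:1
n(NH3) = 6 × 2/1 = 12.000 mol
mass = 12.000 × 17.03 = 204.36 g

204.36 g


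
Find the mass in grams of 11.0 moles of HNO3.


M(HNO3) = 63.02 g/mol
mass = n × M = 11.0 × 63.02 = 693.22 g

693.22 g


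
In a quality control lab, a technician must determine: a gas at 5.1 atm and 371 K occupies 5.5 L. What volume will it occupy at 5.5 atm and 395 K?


P1V1/T1 = P2V2/T2
V2 = P1V1T2/(T1P2)
= 5.1×5.5×395/(371×5.5)
= 5.43 L

5.43 L


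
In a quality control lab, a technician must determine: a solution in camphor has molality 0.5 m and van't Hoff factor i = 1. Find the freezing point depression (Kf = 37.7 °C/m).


ΔTf = Kf × m × i
= 37.7 × 0.5 × 1
= 18.85 °C

18.85 °C


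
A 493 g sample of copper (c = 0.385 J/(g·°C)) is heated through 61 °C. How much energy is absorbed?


q = mcΔT = 493 × 0.385 × 61
= 11578.11 J

11578.11 J


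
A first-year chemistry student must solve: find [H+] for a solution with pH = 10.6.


[H+] = 10^(-pH) = 10^(-10.6)
= 2.51×10^-11 M

2.51×10^-11 M


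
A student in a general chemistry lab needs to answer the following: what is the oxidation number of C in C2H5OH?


2x + 6(+1) + (-2) = 0, so x = -2
Oxidation number: -2

-2


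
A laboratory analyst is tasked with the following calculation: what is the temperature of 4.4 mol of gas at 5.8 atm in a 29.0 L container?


PV = nRT  (R = 0.08206 L·atm/(mol·K))
T = PV/(nR) = 5.8×29.0/(4.4×0.08206)
= 168.20/0.361064
= 465.85 K

465.85 K


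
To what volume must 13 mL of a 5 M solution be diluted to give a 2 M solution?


C1V1 = C2V2
5 × 13 = 2 × V2
V2 = 65/2 = 32.5 mL

32.5 mL


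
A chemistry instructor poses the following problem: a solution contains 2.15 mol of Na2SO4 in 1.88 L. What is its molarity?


M = n/V = 2.15/1.88 = 1.144 mol/L

1.144 M


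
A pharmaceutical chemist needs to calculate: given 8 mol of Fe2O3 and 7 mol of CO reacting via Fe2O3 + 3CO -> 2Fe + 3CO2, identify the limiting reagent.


Mole ratio available / coefficient:
  Fe2O3: 8/1 = 8.000
  CO: 7/3 = 2.333
Smaller ratio is limiting.

CO


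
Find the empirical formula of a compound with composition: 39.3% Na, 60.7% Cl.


Assume 100 g sample. Moles of each element:
  Na: 39.3/22.99 = 1.709 mol
  Cl: 60.7/35.45 = 1.712 mol
Divide by smallest (1.709):
  Na: 1.709/1.709 = 1.0
  Cl: 1.712/1.709 = 1.0
Empirical formula: NaCl

NaCl


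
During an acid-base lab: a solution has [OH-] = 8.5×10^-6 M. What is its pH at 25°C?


pOH = -log10([OH-]) = -log10(8.5×10^-6)
= 6 - log10(8.5) = 5.07
pH = 14 - pOH = 14 - 5.07 = 8.93

8.93


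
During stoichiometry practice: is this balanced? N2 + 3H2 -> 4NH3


Equation: N2 + 3H2 -> 4NH3
Check atoms: H: 6≠12, N: 2≠4
Not balanced

No, not balanced


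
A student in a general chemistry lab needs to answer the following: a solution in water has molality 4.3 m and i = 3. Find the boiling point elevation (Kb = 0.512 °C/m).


ΔTb = Kb × m × i
= 0.512 × 4.3 × 3
= 6.6048 °C

6.6048 °C


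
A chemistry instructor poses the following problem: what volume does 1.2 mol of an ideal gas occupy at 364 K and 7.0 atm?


PV = nRT  (R = 0.08206 L·atm/(mol·K))
V = nRT/P = 1.2×0.08206×364/7.0
= 5.121 L

5.121 L


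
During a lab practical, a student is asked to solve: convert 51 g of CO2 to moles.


M(CO2) = 44.01 g/mol
n = mass/M = 51/44.01 = 1.1588 mol

1.1588 mol


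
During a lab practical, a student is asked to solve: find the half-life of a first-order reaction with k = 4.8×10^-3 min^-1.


t½ = ln2/k = 0.693147/(4.8×10^-3 min^-1)
= 144.4 min

144.4 min


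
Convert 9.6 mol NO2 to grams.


M(NO2) = 46.01 g/mol
mass = n × M = 9.6 × 46.01 = 441.70 g

441.70 g


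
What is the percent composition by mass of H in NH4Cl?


M(NH4Cl) = 1×14.01 + 4×1.008 + 1×35.45 = 53.492 g/mol
Mass of H = 4 × 1.008 = 4.032 g/mol
% H = 4.032/53.492 × 100 = 7.54%

7.54%


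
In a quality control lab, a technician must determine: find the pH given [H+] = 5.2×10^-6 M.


pH = -log10([H+]) = -log10(5.2×10^-6)
= 6 - log10(5.2)
= 6 - 0.72
= 5.28

5.28


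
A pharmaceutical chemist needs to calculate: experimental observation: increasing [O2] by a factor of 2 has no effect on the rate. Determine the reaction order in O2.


rate ∝ [O2]^n
rate ∝ [O2]^0
Order in O2: 0

0


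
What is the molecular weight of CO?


M(CO) = 1×12.01 + 1×16.0
= 12.01 + 16.0
= 28.01 g/mol

28.01 g/mol


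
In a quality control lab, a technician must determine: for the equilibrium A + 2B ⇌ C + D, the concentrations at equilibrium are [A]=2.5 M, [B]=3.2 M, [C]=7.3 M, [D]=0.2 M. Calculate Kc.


Kc = [C][D]/([A][B]^2)
= (7.3^1 × 0.2^1)/(2.5^1 × 3.2^2)
= 1.46/25.6
= 0.05703

0.05703


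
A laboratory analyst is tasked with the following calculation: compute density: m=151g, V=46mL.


ρ = mass/volume
= 151/46
= 3.283 g/mL

3.283 g/mL


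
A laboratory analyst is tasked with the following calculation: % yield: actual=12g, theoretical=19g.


% yield = actual/theoretical × 100
= 12/19 × 100
= 63.16%

63.16%


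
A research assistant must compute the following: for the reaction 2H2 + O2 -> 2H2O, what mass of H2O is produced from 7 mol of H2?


Mole ratio H2O:H2 = 2:2
n(H2O) = 7 × 2/2 = 7.000 mol
mass = 7.000 × 18.02 = 126.14 g

126.14 g


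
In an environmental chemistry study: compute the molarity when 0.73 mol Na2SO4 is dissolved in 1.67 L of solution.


M = n/V = 0.73/1.67 = 0.437 mol/L

0.437 M


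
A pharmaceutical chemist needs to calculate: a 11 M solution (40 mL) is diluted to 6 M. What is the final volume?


C1V1 = C2V2
11 × 40 = 6 × V2
V2 = 440/6 = 73.33 mL

73.33 mL


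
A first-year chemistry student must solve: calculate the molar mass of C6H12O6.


M(C6H12O6) = 6×12.01 + 12×1.008 + 6×16.0
= 72.06 + 12.1 + 96.0
= 180.16 g/mol

180.16 g/mol


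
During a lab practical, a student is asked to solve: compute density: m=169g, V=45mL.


ρ = mass/volume
= 169/45
= 3.756 g/mL

3.756 g/mL


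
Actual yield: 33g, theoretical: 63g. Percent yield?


% yield = actual/theoretical × 100
= 33/63 × 100
= 52.38%

52.38%


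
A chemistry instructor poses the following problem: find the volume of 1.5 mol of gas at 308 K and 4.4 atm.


PV = nRT  (R = 0.08206 L·atm/(mol·K))
V = nRT/P = 1.5×0.08206×308/4.4
= 8.616 L

8.616 L


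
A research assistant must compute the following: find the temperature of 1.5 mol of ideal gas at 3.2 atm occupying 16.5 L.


PV = nRT  (R = 0.08206 L·atm/(mol·K))
T = PV/(nR) = 3.2×16.5/(1.5×0.08206)
= 52.80/0.123090
= 428.95 K

428.95 K


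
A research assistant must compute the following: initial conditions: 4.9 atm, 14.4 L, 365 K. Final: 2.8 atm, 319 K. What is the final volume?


P1V1/T1 = P2V2/T2
V2 = P1V1T2/(T1P2)
= 4.9×14.4×319/(365×2.8)
= 22.024 L

22.024 L


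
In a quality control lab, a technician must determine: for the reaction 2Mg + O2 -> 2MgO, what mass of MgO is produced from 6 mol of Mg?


Mole ratio MgO:Mg = 2:2
n(MgO) = 6 × 2/2 = 6.000 mol
mass = 6.000 × 40.31 = 241.86 g

241.86 g


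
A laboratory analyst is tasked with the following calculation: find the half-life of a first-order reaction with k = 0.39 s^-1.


t½ = ln2/k = 0.693147/(0.39 s^-1)
= 1.777 s

1.777 s


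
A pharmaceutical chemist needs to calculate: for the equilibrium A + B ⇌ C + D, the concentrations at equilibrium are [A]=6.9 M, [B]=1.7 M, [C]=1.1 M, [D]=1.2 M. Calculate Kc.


Kc = [C][D]/([A][B])
= (1.1^1 × 1.2^1)/(6.9^1 × 1.7^1)
= 1.32/11.73
= 0.1125

0.1125


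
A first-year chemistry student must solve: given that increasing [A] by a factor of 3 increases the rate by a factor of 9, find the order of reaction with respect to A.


rate ∝ [A]^n
3^n = 9 → n = 2
Order in A: 2

2


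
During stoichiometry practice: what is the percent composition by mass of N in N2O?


M(N2O) = 2×14.01 + 1×16.0 = 44.02 g/mol
Mass of N = 2 × 14.01 = 28.02 g/mol
% N = 28.02/44.02 × 100 = 63.65%

63.65%


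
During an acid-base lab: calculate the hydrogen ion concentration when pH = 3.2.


[H+] = 10^(-pH) = 10^(-3.2)
= 6.31×10^-4 M

6.31×10^-4 M


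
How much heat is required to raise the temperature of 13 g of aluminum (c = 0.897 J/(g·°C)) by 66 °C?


q = mcΔT = 13 × 0.897 × 66
= 769.63 J

769.63 J


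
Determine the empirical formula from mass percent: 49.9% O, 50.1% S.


Assume 100 g sample. Moles of each element:
  O: 49.9/16.0 = 3.119 mol
  S: 50.1/32.07 = 1.562 mol
Divide by smallest (1.562):
  O: 3.119/1.562 = 2.0
  S: 1.562/1.562 = 1.0
Empirical formula: SO2

SO2


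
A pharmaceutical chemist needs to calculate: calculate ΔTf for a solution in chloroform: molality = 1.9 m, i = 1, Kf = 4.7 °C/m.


ΔTf = Kf × m × i
= 4.7 × 1.9 × 1
= 8.93 °C

8.93 °C


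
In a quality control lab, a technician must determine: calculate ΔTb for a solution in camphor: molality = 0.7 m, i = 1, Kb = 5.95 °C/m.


ΔTb = Kb × m × i
= 5.95 × 0.7 × 1
= 4.165 °C

4.165 °C


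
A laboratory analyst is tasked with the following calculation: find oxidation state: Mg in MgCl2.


Group 2 metal: +2
Oxidation number: +2

+2


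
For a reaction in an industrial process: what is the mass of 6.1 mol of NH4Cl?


M(NH4Cl) = 53.49 g/mol
mass = n × M = 6.1 × 53.49 = 326.29 g

326.29 g


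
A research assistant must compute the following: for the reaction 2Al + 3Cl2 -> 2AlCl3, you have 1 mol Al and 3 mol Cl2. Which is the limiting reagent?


Mole ratio available / coefficient:
  Al: 1/2 = 0.500
  Cl2: 3/3 = 1.000
Smaller ratio is limiting.

Al


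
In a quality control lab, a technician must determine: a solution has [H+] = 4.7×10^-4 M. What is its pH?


pH = -log10([H+]) = -log10(4.7×10^-4)
= 4 - log10(4.7)
= 4 - 0.67
= 3.33

3.33


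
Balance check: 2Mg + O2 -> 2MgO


Equation: 2Mg + O2 -> 2MgO
Check atoms: Mg: 2=2, O: 2=2
Balanced

Yes, balanced


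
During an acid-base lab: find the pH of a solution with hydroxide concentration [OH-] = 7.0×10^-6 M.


pOH = -log10([OH-]) = -log10(7.0×10^-6)
= 6 - log10(7.0) = 5.15
pH = 14 - pOH = 14 - 5.15 = 8.85

8.85


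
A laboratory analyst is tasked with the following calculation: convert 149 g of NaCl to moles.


M(NaCl) = 58.44 g/mol
n = mass/M = 149/58.44 = 2.5496 mol

2.5496 mol


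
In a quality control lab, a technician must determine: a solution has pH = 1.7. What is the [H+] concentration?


[H+] = 10^(-pH) = 10^(-1.7)
= 2.0×10^-2 M

2.0×10^-2 M


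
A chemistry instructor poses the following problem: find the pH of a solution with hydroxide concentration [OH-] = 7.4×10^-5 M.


pOH = -log10([OH-]) = -log10(7.4×10^-5)
= 5 - log10(7.4) = 4.13
pH = 14 - pOH = 14 - 4.13 = 9.87

9.87


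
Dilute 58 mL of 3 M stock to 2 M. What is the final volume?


C1V1 = C2V2
3 × 58 = 2 × V2
V2 = 174/2 = 87.0 mL

87.0 mL


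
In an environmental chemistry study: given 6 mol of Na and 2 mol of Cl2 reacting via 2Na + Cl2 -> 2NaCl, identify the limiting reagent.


Mole ratio available / coefficient:
  Na: 6/2 = 3.000
  Cl2: 2/1 = 2.000
Smaller ratio is limiting.

Cl2


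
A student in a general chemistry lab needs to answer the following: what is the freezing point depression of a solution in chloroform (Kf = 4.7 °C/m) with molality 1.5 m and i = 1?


ΔTf = Kf × m × i
= 4.7 × 1.5 × 1
= 7.05 °C

7.05 °C


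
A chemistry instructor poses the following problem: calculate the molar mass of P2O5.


M(P2O5) = 2×30.97 + 5×16.0
= 61.94 + 80.0
= 141.94 g/mol

141.94 g/mol


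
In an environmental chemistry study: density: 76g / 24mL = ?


ρ = mass/volume
= 76/24
= 3.167 g/mL

3.167 g/mL


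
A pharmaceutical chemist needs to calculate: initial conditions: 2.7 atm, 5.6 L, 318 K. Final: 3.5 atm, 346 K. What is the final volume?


P1V1/T1 = P2V2/T2
V2 = P1V1T2/(T1P2)
= 2.7×5.6×346/(318×3.5)
= 4.7 L

4.7 L


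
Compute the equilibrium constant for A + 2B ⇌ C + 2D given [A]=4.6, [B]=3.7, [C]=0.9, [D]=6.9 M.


Kc = [C][D]^2/([A][B]^2)
= (0.9^1 × 6.9^2)/(4.6^1 × 3.7^2)
= 42.849/62.974
= 0.6804

0.6804


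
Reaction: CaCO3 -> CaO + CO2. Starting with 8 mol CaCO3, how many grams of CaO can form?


Mole ratio CaO:CaCO3 = 1:1
n(CaO) = 8 × 1/1 = 8.000 mol
mass = 8.000 × 56.08 = 448.64 g

448.64 g


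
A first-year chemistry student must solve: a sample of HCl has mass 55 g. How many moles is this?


M(HCl) = 36.46 g/mol
n = mass/M = 55/36.46 = 1.5085 mol

1.5085 mol


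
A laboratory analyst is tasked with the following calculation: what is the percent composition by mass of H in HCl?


M(HCl) = 1×1.008 + 1×35.45 = 36.458 g/mol
Mass of H = 1 × 1.008 = 1.008 g/mol
% H = 1.008/36.458 × 100 = 2.76%

2.76%


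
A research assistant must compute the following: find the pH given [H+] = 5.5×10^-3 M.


pH = -log10([H+]) = -log10(5.5×10^-3)
= 3 - log10(5.5)
= 3 - 0.74
= 2.26

2.26


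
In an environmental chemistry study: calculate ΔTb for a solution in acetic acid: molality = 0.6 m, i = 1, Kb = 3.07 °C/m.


ΔTb = Kb × m × i
= 3.07 × 0.6 × 1
= 1.842 °C

1.842 °C


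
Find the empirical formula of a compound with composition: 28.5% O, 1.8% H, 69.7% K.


Assume 100 g sample. Moles of each element:
  O: 28.5/16.0 = 1.781 mol
  H: 1.8/1.008 = 1.786 mol
  K: 69.7/39.1 = 1.783 mol
Divide by smallest (1.781):
  O: 1.781/1.781 = 1.0
  H: 1.786/1.781 = 1.0
  K: 1.783/1.781 = 1.0
Empirical formula: KOH

KOH


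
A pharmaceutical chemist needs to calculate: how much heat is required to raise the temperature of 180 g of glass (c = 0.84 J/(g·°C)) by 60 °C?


q = mcΔT = 180 × 0.84 × 60
= 9072.00 J

9072.00 J


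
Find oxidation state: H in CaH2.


H with a metal (hydride): -1
Oxidation number: -1

-1


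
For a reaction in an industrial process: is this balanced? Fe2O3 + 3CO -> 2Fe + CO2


Equation: Fe2O3 + 3CO -> 2Fe + CO2
Check atoms: C: 3≠1, Fe: 2=2, O: 6≠2
Not balanced

No, not balanced


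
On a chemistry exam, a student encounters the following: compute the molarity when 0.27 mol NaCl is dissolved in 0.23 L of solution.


M = n/V = 0.27/0.23 = 1.174 mol/L

1.174 M


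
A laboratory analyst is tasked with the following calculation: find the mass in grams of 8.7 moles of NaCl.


M(NaCl) = 58.44 g/mol
mass = n × M = 8.7 × 58.44 = 508.43 g

508.43 g


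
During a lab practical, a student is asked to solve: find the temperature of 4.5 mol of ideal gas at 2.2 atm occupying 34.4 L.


PV = nRT  (R = 0.08206 L·atm/(mol·K))
T = PV/(nR) = 2.2×34.4/(4.5×0.08206)
= 75.68/0.369270
= 204.94 K

204.94 K


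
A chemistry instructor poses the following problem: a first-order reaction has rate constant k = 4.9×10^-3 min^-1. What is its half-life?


t½ = ln2/k = 0.693147/(4.9×10^-3 min^-1)
= 141.5 min

141.5 min


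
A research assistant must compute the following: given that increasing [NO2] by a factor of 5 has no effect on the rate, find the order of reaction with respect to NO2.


rate ∝ [NO2]^n
rate ∝ [NO2]^0
Order in NO2: 0

0


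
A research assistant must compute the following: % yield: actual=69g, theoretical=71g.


% yield = actual/theoretical × 100
= 69/71 × 100
= 97.18%

97.18%


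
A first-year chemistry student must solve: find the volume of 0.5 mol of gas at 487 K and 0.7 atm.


PV = nRT  (R = 0.08206 L·atm/(mol·K))
V = nRT/P = 0.5×0.08206×487/0.7
= 28.545 L

28.545 L


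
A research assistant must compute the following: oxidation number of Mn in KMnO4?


(+1) + x + 4(-2) = 0, so x = +7
Oxidation number: +7

+7


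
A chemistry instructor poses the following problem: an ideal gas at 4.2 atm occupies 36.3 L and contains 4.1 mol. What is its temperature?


PV = nRT  (R = 0.08206 L·atm/(mol·K))
T = PV/(nR) = 4.2×36.3/(4.1×0.08206)
= 152.46/0.336446
= 453.15 K

453.15 K


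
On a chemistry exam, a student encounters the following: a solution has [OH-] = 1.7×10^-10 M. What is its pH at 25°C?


pOH = -log10([OH-]) = -log10(1.7×10^-10)
= 10 - log10(1.7) = 9.77
pH = 14 - pOH = 14 - 9.77 = 4.23

4.23


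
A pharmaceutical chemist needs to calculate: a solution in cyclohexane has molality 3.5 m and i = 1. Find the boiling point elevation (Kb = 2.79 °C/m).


ΔTb = Kb × m × i
= 2.79 × 3.5 × 1
= 9.765 °C

9.765 °C


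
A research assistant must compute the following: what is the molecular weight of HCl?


M(HCl) = 1×1.008 + 1×35.45
= 1.01 + 35.45
= 36.46 g/mol

36.46 g/mol


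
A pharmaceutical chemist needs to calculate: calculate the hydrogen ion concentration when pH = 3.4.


[H+] = 10^(-pH) = 10^(-3.4)
= 3.98×10^-4 M

3.98×10^-4 M


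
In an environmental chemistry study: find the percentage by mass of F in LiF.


M(LiF) = 1×6.94 + 1×19.0 = 25.94 g/mol
Mass of F = 1 × 19.0 = 19.00 g/mol
% F = 19.00/25.94 × 100 = 73.25%

73.25%


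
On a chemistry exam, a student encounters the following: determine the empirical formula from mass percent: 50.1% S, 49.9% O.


Assume 100 g sample. Moles of each element:
  S: 50.1/32.07 = 1.562 mol
  O: 49.9/16.0 = 3.119 mol
Divide by smallest (1.562):
  S: 1.562/1.562 = 1.0
  O: 3.119/1.562 = 2.0
Empirical formula: SO2

SO2


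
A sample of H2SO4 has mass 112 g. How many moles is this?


M(H2SO4) = 98.09 g/mol
n = mass/M = 112/98.09 = 1.1418 mol

1.1418 mol


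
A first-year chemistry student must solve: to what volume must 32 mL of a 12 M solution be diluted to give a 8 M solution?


C1V1 = C2V2
12 × 32 = 8 × V2
V2 = 384/8 = 48.0 mL

48.0 mL


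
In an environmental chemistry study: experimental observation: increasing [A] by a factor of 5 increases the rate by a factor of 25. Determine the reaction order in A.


rate ∝ [A]^n
5^n = 25 → n = 2
Order in A: 2

2


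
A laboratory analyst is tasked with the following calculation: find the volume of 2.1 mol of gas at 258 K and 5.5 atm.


PV = nRT  (R = 0.08206 L·atm/(mol·K))
V = nRT/P = 2.1×0.08206×258/5.5
= 8.084 L

8.084 L


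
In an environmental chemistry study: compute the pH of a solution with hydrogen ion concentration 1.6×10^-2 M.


pH = -log10([H+]) = -log10(1.6×10^-2)
= 2 - log10(1.6)
= 2 - 0.2
= 1.8

1.8


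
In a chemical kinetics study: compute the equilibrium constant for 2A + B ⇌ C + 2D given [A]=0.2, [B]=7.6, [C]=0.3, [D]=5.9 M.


Kc = [C][D]^2/([A]^2[B])
= (0.3^1 × 5.9^2)/(0.2^2 × 7.6^1)
= 10.443/0.304
= 34.35

34.35


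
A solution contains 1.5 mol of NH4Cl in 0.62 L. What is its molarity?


M = n/V = 1.5/0.62 = 2.419 mol/L

2.419 M


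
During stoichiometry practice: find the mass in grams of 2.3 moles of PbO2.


M(PbO2) = 239.2 g/mol
mass = n × M = 2.3 × 239.2 = 550.16 g

550.16 g


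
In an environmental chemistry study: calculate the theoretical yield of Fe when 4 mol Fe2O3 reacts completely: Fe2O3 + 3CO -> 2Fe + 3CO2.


Mole ratio Fe:Fe2O3 = 2:1
n(Fe) = 4 × 2/1 = 8.000 mol
mass = 8.000 × 55.85 = 446.8 g

446.8 g


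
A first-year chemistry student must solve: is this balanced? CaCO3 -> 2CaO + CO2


Equation: CaCO3 -> 2CaO + CO2
Check atoms: C: 1=1, Ca: 1≠2, O: 3≠4
Not balanced

No, not balanced


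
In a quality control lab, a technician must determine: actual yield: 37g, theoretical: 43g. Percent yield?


% yield = actual/theoretical × 100
= 37/43 × 100
= 86.05%

86.05%


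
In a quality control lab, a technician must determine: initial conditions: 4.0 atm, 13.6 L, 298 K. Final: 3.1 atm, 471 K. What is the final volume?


P1V1/T1 = P2V2/T2
V2 = P1V1T2/(T1P2)
= 4.0×13.6×471/(298×3.1)
= 27.736 L

27.736 L


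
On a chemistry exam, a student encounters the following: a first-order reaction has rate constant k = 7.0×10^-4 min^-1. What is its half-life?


t½ = ln2/k = 0.693147/(7.0×10^-4 min^-1)
= 990.2 min

990.2 min


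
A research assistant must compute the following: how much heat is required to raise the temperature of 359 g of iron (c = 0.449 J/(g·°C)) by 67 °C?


q = mcΔT = 359 × 0.449 × 67
= 10799.80 J

10799.80 J


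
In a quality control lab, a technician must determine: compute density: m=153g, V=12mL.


ρ = mass/volume
= 153/12
= 12.75 g/mL

12.75 g/mL


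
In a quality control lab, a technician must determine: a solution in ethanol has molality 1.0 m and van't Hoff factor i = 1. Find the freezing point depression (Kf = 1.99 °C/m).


ΔTf = Kf × m × i
= 1.99 × 1.0 × 1
= 1.99 °C

1.99 °C


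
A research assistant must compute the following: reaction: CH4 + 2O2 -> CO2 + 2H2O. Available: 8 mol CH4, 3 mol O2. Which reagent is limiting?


Mole ratio available / coefficient:
  CH4: 8/1 = 8.000
  O2: 3/2 = 1.500
Smaller ratio is limiting.

O2


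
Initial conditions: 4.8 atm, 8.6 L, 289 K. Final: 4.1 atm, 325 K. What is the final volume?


P1V1/T1 = P2V2/T2
V2 = P1V1T2/(T1P2)
= 4.8×8.6×325/(289×4.1)
= 11.322 L

11.322 L


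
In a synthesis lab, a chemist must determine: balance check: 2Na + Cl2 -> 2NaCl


Equation: 2Na + Cl2 -> 2NaCl
Check atoms: Cl: 2=2, Na: 2=2
Balanced

Yes, balanced


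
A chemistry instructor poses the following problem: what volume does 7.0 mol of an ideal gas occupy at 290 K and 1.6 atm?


PV = nRT  (R = 0.08206 L·atm/(mol·K))
V = nRT/P = 7.0×0.08206×290/1.6
= 104.114 L

104.114 L


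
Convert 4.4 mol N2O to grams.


M(N2O) = 44.02 g/mol
mass = n × M = 4.4 × 44.02 = 193.69 g

193.69 g


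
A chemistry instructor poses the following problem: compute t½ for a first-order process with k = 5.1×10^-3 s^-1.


t½ = ln2/k = 0.693147/(5.1×10^-3 s^-1)
= 135.9 s

135.9 s


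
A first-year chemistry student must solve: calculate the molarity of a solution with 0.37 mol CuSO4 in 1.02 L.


M = n/V = 0.37/1.02 = 0.363 mol/L

0.363 M


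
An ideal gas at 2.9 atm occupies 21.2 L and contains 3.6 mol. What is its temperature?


PV = nRT  (R = 0.08206 L·atm/(mol·K))
T = PV/(nR) = 2.9×21.2/(3.6×0.08206)
= 61.48/0.295416
= 208.11 K

208.11 K


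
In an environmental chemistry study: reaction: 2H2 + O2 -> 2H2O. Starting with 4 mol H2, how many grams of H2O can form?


Mole ratio H2O:H2 = 2:2
n(H2O) = 4 × 2/2 = 4.000 mol
mass = 4.000 × 18.02 = 72.08 g

72.08 g


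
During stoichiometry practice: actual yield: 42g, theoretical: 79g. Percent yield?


% yield = actual/theoretical × 100
= 42/79 × 100
= 53.16%

53.16%


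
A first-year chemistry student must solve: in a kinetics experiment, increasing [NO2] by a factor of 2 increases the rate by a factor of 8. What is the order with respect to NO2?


rate ∝ [NO2]^n
2^n = 8 → n = 3
Order in NO2: 3

3


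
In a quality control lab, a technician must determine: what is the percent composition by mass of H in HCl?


M(HCl) = 1×1.008 + 1×35.45 = 36.458 g/mol
Mass of H = 1 × 1.008 = 1.008 g/mol
% H = 1.008/36.458 × 100 = 2.76%

2.76%


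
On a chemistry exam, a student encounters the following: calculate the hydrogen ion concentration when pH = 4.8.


[H+] = 10^(-pH) = 10^(-4.8)
= 1.58×10^-5 M

1.58×10^-5 M


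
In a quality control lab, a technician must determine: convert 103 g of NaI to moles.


M(NaI) = 149.89 g/mol
n = mass/M = 103/149.89 = 0.6872 mol

0.6872 mol


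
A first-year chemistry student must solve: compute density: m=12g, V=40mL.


ρ = mass/volume
= 12/40
= 0.3 g/mL

0.3 g/mL


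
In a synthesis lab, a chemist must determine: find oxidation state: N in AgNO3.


(+1) + x + 3(-2) = 0, so x = +5
Oxidation number: +5

+5


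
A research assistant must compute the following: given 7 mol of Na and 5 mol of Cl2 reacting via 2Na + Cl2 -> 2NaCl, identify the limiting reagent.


Mole ratio available / coefficient:
  Na: 7/2 = 3.500
  Cl2: 5/1 = 5.000
Smaller ratio is limiting.

Na


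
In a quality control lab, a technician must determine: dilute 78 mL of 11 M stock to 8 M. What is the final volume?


C1V1 = C2V2
11 × 78 = 8 × V2
V2 = 858/8 = 107.25 mL

107.25 mL


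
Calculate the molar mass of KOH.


M(KOH) = 1×39.1 + 1×16.0 + 1×1.008
= 39.1 + 16.0 + 1.01
= 56.11 g/mol

56.11 g/mol


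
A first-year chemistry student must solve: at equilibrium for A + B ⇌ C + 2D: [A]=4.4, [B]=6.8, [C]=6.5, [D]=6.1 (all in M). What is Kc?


Kc = [C][D]^2/([A][B])
= (6.5^1 × 6.1^2)/(4.4^1 × 6.8^1)
= 241.865/29.92
= 8.084

8.084


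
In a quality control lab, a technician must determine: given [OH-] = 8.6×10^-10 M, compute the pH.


pOH = -log10([OH-]) = -log10(8.6×10^-10)
= 10 - log10(8.6) = 9.07
pH = 14 - pOH = 14 - 9.07 = 4.93

4.93


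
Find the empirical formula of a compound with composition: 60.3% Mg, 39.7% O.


Assume 100 g sample. Moles of each element:
  Mg: 60.3/24.31 = 2.48 mol
  O: 39.7/16.0 = 2.481 mol
Divide by smallest (2.48):
  Mg: 2.48/2.48 = 1.0
  O: 2.481/2.48 = 1.0
Empirical formula: MgO

MgO


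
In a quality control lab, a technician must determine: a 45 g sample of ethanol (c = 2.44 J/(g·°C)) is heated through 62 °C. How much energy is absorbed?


q = mcΔT = 45 × 2.44 × 62
= 6807.60 J

6807.60 J


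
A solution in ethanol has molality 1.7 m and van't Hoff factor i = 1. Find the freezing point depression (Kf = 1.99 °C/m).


ΔTf = Kf × m × i
= 1.99 × 1.7 × 1
= 3.383 °C

3.383 °C


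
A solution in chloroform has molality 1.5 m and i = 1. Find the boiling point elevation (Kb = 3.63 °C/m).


ΔTb = Kb × m × i
= 3.63 × 1.5 × 1
= 5.445 °C

5.445 °C


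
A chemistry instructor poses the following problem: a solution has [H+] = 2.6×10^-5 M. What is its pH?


pH = -log10([H+]) = -log10(2.6×10^-5)
= 5 - log10(2.6)
= 5 - 0.41
= 4.59

4.59


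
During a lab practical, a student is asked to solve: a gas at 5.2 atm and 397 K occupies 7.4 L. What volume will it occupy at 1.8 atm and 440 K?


P1V1/T1 = P2V2/T2
V2 = P1V1T2/(T1P2)
= 5.2×7.4×440/(397×1.8)
= 23.693 L

23.693 L


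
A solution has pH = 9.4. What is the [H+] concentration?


[H+] = 10^(-pH) = 10^(-9.4)
= 3.98×10^-10 M

3.98×10^-10 M


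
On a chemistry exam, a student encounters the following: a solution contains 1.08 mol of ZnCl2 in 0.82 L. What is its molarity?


M = n/V = 1.08/0.82 = 1.317 mol/L

1.317 M


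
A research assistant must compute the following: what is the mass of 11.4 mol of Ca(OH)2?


M(Ca(OH)2) = 74.1 g/mol
mass = n × M = 11.4 × 74.1 = 844.74 g

844.74 g


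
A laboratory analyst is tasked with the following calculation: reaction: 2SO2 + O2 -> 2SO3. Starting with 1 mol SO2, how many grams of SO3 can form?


Mole ratio SO3:SO2 = 2:2
n(SO3) = 1 × 2/2 = 1.000 mol
mass = 1.000 × 80.07 = 80.07 g

80.07 g


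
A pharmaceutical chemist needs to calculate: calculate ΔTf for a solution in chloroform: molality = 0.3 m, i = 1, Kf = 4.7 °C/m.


ΔTf = Kf × m × i
= 4.7 × 0.3 × 1
= 1.41 °C

1.41 °C


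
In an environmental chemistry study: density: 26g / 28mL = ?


ρ = mass/volume
= 26/28
= 0.929 g/mL

0.929 g/mL


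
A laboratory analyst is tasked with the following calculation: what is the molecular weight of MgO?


M(MgO) = 1×24.31 + 1×16.0
= 24.31 + 16.0
= 40.31 g/mol

40.31 g/mol


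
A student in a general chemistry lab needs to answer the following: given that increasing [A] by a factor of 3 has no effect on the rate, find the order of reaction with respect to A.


rate ∝ [A]^n
rate ∝ [A]^0
Order in A: 0

0


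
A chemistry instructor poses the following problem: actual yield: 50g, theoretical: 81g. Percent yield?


% yield = actual/theoretical × 100
= 50/81 × 100
= 61.73%

61.73%


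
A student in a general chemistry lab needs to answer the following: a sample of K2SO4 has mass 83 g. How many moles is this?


M(K2SO4) = 174.27 g/mol
n = mass/M = 83/174.27 = 0.4763 mol

0.4763 mol


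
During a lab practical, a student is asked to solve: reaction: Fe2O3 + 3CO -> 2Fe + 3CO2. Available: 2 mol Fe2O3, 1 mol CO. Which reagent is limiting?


Mole ratio available / coefficient:
  Fe2O3: 2/1 = 2.000
  CO: 1/3 = 0.333
Smaller ratio is limiting.

CO


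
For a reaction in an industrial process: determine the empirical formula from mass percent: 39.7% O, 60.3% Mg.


Assume 100 g sample. Moles of each element:
  O: 39.7/16.0 = 2.481 mol
  Mg: 60.3/24.31 = 2.48 mol
Divide by smallest (2.48):
  O: 2.481/2.48 = 1.0
  Mg: 2.48/2.48 = 1.0
Empirical formula: MgO

MgO


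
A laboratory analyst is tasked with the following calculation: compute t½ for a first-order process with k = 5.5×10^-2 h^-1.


t½ = ln2/k = 0.693147/(5.5×10^-2 h^-1)
= 12.60 h

12.60 h


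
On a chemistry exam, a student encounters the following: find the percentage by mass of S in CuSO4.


M(CuSO4) = 1×63.55 + 1×32.07 + 4×16.0 = 159.62 g/mol
Mass of S = 1 × 32.07 = 32.07 g/mol
% S = 32.07/159.62 × 100 = 20.09%

20.09%


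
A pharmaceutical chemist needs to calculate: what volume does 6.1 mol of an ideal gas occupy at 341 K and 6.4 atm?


PV = nRT  (R = 0.08206 L·atm/(mol·K))
V = nRT/P = 6.1×0.08206×341/6.4
= 26.671 L

26.671 L


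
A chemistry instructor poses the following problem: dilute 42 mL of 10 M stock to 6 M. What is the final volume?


C1V1 = C2V2
10 × 42 = 6 × V2
V2 = 420/6 = 70.0 mL

70.0 mL


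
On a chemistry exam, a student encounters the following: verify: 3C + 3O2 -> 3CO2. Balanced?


Equation: 3C + 3O2 -> 3CO2
Check atoms: C: 3=3, O: 6=6
Balanced

Yes, balanced


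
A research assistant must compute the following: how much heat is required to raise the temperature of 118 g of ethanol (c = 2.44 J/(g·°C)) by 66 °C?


q = mcΔT = 118 × 2.44 × 66
= 19002.72 J

19002.72 J


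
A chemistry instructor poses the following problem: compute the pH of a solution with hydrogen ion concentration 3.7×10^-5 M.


pH = -log10([H+]) = -log10(3.7×10^-5)
= 5 - log10(3.7)
= 5 - 0.57
= 4.43

4.43


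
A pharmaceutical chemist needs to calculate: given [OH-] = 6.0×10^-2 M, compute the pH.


pOH = -log10([OH-]) = -log10(6.0×10^-2)
= 2 - log10(6.0) = 1.22
pH = 14 - pOH = 14 - 1.22 = 12.78

12.78


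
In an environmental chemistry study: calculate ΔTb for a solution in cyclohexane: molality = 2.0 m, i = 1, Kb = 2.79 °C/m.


ΔTb = Kb × m × i
= 2.79 × 2.0 × 1
= 5.58 °C

5.58 °C


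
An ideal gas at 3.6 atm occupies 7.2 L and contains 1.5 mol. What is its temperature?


PV = nRT  (R = 0.08206 L·atm/(mol·K))
T = PV/(nR) = 3.6×7.2/(1.5×0.08206)
= 25.92/0.123090
= 210.58 K

210.58 K


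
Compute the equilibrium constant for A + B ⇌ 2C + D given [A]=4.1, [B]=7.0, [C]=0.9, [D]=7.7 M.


Kc = [C]^2[D]/([A][B])
= (0.9^2 × 7.7^1)/(4.1^1 × 7.0^1)
= 6.237/28.7
= 0.2173

0.2173


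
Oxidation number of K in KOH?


Group 1 metal: +1
Oxidation number: +1

+1


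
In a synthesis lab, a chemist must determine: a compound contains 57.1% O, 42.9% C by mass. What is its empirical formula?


Assume 100 g sample. Moles of each element:
  O: 57.1/16.0 = 3.569 mol
  C: 42.9/12.01 = 3.572 mol
Divide by smallest (3.569):
  O: 3.569/3.569 = 1.0
  C: 3.572/3.569 = 1.0
Empirical formula: CO

CO


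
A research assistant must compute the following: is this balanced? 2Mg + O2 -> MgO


Equation: 2Mg + O2 -> MgO
Check atoms: Mg: 2≠1, O: 2≠1
Not balanced

No, not balanced


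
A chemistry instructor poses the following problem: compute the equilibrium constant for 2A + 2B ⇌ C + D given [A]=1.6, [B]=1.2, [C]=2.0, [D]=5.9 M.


Kc = [C][D]/([A]^2[B]^2)
= (2.0^1 × 5.9^1)/(1.6^2 × 1.2^2)
= 11.8/3.6864
= 3.201

3.201


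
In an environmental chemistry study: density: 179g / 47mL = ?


ρ = mass/volume
= 179/47
= 3.809 g/mL

3.809 g/mL


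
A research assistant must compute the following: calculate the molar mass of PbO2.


M(PbO2) = 1×207.2 + 2×16.0
= 207.2 + 32.0
= 239.2 g/mol

239.2 g/mol


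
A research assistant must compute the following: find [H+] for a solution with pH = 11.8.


[H+] = 10^(-pH) = 10^(-11.8)
= 1.58×10^-12 M

1.58×10^-12 M


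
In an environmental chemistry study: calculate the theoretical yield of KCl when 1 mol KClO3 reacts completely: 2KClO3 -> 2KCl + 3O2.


Mole ratio KCl:KClO3 = 2:2
n(KCl) = 1 × 2/2 = 1.000 mol
mass = 1.000 × 74.55 = 74.55 g

74.55 g


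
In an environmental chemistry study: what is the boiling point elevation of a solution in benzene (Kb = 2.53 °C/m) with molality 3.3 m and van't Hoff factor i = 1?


ΔTb = Kb × m × i
= 2.53 × 3.3 × 1
= 8.349 °C

8.349 °C


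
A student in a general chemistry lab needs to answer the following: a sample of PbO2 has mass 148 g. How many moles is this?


M(PbO2) = 239.2 g/mol
n = mass/M = 148/239.2 = 0.6187 mol

0.6187 mol


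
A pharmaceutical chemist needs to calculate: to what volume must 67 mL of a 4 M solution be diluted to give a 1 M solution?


C1V1 = C2V2
4 × 67 = 1 × V2
V2 = 268/1 = 268.0 mL

268.0 mL


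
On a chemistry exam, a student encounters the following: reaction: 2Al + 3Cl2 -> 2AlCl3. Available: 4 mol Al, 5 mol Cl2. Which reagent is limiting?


Mole ratio available / coefficient:
  Al: 4/2 = 2.000
  Cl2: 5/3 = 1.667
Smaller ratio is limiting.

Cl2


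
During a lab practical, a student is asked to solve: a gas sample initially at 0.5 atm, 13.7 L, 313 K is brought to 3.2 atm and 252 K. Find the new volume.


P1V1/T1 = P2V2/T2
V2 = P1V1T2/(T1P2)
= 0.5×13.7×252/(313×3.2)
= 1.723 L

1.723 L


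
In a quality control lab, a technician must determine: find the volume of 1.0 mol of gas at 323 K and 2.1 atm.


PV = nRT  (R = 0.08206 L·atm/(mol·K))
V = nRT/P = 1.0×0.08206×323/2.1
= 12.622 L

12.622 L


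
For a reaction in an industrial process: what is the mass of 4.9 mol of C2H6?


M(C2H6) = 30.07 g/mol
mass = n × M = 4.9 × 30.07 = 147.34 g

147.34 g


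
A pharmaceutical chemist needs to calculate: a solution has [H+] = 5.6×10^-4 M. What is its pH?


pH = -log10([H+]) = -log10(5.6×10^-4)
= 4 - log10(5.6)
= 4 - 0.75
= 3.25

3.25


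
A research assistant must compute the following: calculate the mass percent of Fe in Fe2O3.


M(Fe2O3) = 2×55.85 + 3×16.0 = 159.70 g/mol
Mass of Fe = 2 × 55.85 = 111.70 g/mol
% Fe = 111.70/159.70 × 100 = 69.94%

69.94%


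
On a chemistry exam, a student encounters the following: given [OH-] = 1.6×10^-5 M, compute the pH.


pOH = -log10([OH-]) = -log10(1.6×10^-5)
= 5 - log10(1.6) = 4.8
pH = 14 - pOH = 14 - 4.8 = 9.2

9.2


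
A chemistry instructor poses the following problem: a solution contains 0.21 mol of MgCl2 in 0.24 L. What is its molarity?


M = n/V = 0.21/0.24 = 0.875 mol/L

0.875 M


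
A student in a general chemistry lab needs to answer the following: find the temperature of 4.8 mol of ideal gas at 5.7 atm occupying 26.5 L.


PV = nRT  (R = 0.08206 L·atm/(mol·K))
T = PV/(nR) = 5.7×26.5/(4.8×0.08206)
= 151.05/0.393888
= 383.48 K

383.48 K


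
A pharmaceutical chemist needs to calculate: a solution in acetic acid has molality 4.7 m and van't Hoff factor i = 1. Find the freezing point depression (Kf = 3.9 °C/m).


ΔTf = Kf × m × i
= 3.9 × 4.7 × 1
= 18.33 °C

18.33 °C


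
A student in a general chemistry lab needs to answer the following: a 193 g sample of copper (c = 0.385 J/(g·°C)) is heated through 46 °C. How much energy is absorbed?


q = mcΔT = 193 × 0.385 × 46
= 3418.03 J

3418.03 J


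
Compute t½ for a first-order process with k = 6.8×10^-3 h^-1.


t½ = ln2/k = 0.693147/(6.8×10^-3 h^-1)
= 101.9 h

101.9 h


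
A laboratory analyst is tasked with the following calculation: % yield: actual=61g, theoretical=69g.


% yield = actual/theoretical × 100
= 61/69 × 100
= 88.41%

88.41%


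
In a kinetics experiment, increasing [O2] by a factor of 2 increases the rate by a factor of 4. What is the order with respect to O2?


rate ∝ [O2]^n
2^n = 4 → n = 2
Order in O2: 2

2


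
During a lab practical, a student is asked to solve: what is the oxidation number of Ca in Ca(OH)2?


Group 2 metal: +2
Oxidation number: +2

+2


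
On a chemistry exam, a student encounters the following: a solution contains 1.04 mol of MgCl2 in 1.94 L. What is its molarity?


M = n/V = 1.04/1.94 = 0.536 mol/L

0.536 M


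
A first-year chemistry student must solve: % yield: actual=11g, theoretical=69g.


% yield = actual/theoretical × 100
= 11/69 × 100
= 15.94%

15.94%


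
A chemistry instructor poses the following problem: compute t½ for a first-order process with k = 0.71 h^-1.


t½ = ln2/k = 0.693147/(0.71 h^-1)
= 0.9763 h

0.9763 h


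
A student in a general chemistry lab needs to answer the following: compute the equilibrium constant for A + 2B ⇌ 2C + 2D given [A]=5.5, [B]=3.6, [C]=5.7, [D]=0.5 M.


Kc = [C]^2[D]^2/([A][B]^2)
= (5.7^2 × 0.5^2)/(5.5^1 × 3.6^2)
= 8.1225/71.28
= 0.1140

0.1140
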